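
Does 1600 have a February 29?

Yes

1600 is a leap year (divisible by 400).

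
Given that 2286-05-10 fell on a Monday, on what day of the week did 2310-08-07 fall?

Sunday

From May 10, 2286 to May 10, 2310: 24 years, of which 5 contain a Feb 29 — 19×365 + 5×366 = 8765 days.
(2300 is not a leap year (divisible by 100 but not 400).)
May 2310: 31 − 10 = 21 days remain.
Then June (30), July (31): 30 + 31 = 61 days.
August 1–7, 2310: 7 days.
Residual: 89 days.
Total: 8854 days.
8854 mod 7 = 6, so 6 days after Monday is Sunday.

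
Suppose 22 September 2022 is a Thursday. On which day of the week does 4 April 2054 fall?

Saturday

Day-of-year of September 22, 2022: 265.
Day-of-year of April 4, 2054: 94.
2022 has 365 days, so 365 − 265 = 100 days remain in 2022.
Full years 2023–2053: 23 common + 8 leap = 23×365 + 8×366 = 11323 days.
Total: 100 + 11323 + 94 = 11517 days.
11517 mod 7 = 2, so 2 days after Thursday is Saturday.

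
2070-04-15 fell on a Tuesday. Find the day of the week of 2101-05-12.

Thursday

Day-of-year of April 15, 2070: 105.
Day-of-year of May 12, 2101: 132.
2070 has 365 days, so 365 − 105 = 260 days remain in 2070.
Full years 2071–2100: 23 common + 7 leap = 23×365 + 7×366 = 10957 days.
Total: 260 + 10957 + 132 = 11349 days.
11349 mod 7 = 2, so 2 days after Tuesday is Thursday.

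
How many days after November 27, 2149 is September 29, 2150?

306

Day-of-year of November 27, 2149: 331.
Day-of-year of September 29, 2150: 272.
2149 has 365 days, so 365 − 331 = 34 days remain in 2149.
Total: 34 + 272 = 306 days.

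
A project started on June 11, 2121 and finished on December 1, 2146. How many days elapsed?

Day-of-year of June 11, 2121: 162.
Day-of-year of December 1, 2146: 335.
2121 has 365 days, so 365 − 162 = 203 days remain in 2121.
Full years 2122–2145: 18 common + 6 leap = 18×365 + 6×366 = 8766 days.
Total: 203 + 8766 + 335 = 9304 days.

9304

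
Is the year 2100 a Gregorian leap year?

No

2100 is not a leap year (divisible by 100 but not 400).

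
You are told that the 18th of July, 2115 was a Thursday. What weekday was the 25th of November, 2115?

Monday

July 2115: 31 − 18 = 13 days remain.
Then August (31), September (30), October (31): 31 + 30 + 31 = 92 days.
November 1–25, 2115: 25 days.
Total: 13 + 92 + 25 = 130 days.
130 mod 7 = 4, so 4 days after Thursday is Monday.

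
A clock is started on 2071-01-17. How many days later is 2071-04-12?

85

January 2071: 31 − 17 = 14 days remain.
Then February 2071 (28), March (31): 28 + 31 = 59 days.
April 1–12, 2071: 12 days.
Total: 14 + 59 + 12 = 85 days.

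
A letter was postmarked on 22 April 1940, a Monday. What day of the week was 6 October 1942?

Tuesday

Day-of-year of April 22, 1940: 113.
Day-of-year of October 6, 1942: 279.
1940 has 366 days, so 366 − 113 = 253 days remain in 1940.
Full years: 1941: 365. Sum = 365.
Total: 253 + 365 + 279 = 897 days.
897 mod 7 = 1, so 1 day after Monday is Tuesday.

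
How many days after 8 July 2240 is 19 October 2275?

From July 8, 2240 to July 8, 2275: 35 years, of which 8 contain a Feb 29 — 27×365 + 8×366 = 12783 days.
July 2275: 31 − 8 = 23 days remain.
Then August (31), September (30): 31 + 30 = 61 days.
October 1–19, 2275: 19 days.
Residual: 103 days.
Total: 12886 days.

12886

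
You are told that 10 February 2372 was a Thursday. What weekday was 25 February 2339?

Count forward from the earlier date (February 25, 2339) to the later (February 10, 2372):
From February 25, 2339 to February 25, 2371: 32 years, of which 8 contain a Feb 29 — 24×365 + 8×366 = 11688 days.
February 2371: 28 − 25 = 3 days remain (2371 is not a leap year, so February has 28 days).
Then 11 full months totalling 337 days.
February 1–10, 2372: 10 days (2372 is a leap year).
Residual: 350 days.
Total: 12038 days.
12038 mod 7 = 5, so 5 days before Thursday is Saturday.

Saturday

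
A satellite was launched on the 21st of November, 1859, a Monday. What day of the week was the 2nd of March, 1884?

From November 21, 1859 to November 21, 1883: 24 years, of which 6 contain a Feb 29 — 18×365 + 6×366 = 8766 days.
November 1883: 30 − 21 = 9 days remain.
Then December (31), January (31), February 1884 (29): 31 + 31 + 29 = 91 days.
March 1–2, 1884: 2 days.
Residual: 102 days.
Total: 8868 days.
8868 mod 7 = 6, so 6 days after Monday is Sunday.

Sunday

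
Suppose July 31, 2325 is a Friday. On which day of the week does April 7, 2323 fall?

Saturday

Count forward from the earlier date (April 7, 2323) to the later (July 31, 2325):
April 7, 2323 → April 7, 2324: 366 days (2324 is a leap year).
April 7, 2324 → April 7, 2325: 365 days.
April 2325: 30 − 7 = 23 days remain.
Then May (31), June (30): 31 + 30 = 61 days.
July 1–31, 2325: 31 days.
Residual: 115 days.
Total: 846 days.
846 mod 7 = 6, so 6 days before Friday is Saturday.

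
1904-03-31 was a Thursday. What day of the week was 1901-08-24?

Saturday

Count forward from the earlier date (August 24, 1901) to the later (March 31, 1904):
Day-of-year of August 24, 1901: 236.
Day-of-year of March 31, 1904: 91.
1901 has 365 days, so 365 − 236 = 129 days remain in 1901.
Full years: 1902: 365; 1903: 365. Sum = 730.
Total: 129 + 730 + 91 = 950 days.
950 mod 7 = 5, so 5 days before Thursday is Saturday.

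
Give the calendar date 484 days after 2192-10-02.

2194-01-29

Count 484 days after October 2, 2192:
Day-of-year of October 2, 2192: 276.
Day-of-year of January 29, 2194: 29.
2192 has 366 days, so 366 − 276 = 90 days remain in 2192.
Full years: 2193: 365. Sum = 365.
Total: 90 + 365 + 29 = 484 days.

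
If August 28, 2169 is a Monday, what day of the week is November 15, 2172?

Sunday

August 28, 2169 → August 28, 2170: 365 days.
August 28, 2170 → August 28, 2171: 365 days.
August 28, 2171 → August 28, 2172: 366 days (2172 is a leap year).
August 2172: 31 − 28 = 3 days remain.
Then September (30), October (31): 30 + 31 = 61 days.
November 1–15, 2172: 15 days.
Residual: 79 days.
Total: 1175 days.
1175 mod 7 = 6, so 6 days after Monday is Sunday.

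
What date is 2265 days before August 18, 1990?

June 5, 1984

Count 2265 days before August 18, 1990:
Day-of-year of June 5, 1984: 157.
Day-of-year of August 18, 1990: 230.
1984 has 366 days, so 366 − 157 = 209 days remain in 1984.
Full years: 1985: 365; 1986: 365; 1987: 365; 1988: 366; 1989: 365. Sum = 1826.
Total: 209 + 1826 + 230 = 2265 days.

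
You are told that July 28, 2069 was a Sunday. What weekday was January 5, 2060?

Count forward from the earlier date (January 5, 2060) to the later (July 28, 2069):
From January 5, 2060 to January 5, 2069: 9 years, of which 3 contain a Feb 29 — 6×365 + 3×366 = 3288 days.
January 2069: 31 − 5 = 26 days remain.
Then February 2069 (28), March (31), April (30), May (31), June (30): 28 + 31 + 30 + 31 + 30 = 150 days.
July 1–28, 2069: 28 days.
Residual: 204 days.
Total: 3492 days.
3492 mod 7 = 6, so 6 days before Sunday is Monday.

Monday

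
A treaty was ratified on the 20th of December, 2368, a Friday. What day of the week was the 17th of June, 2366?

Friday

Count forward from the earlier date (June 17, 2366) to the later (December 20, 2368):
June 17, 2366 → June 17, 2367: 365 days.
June 17, 2367 → June 17, 2368: 366 days (2368 is a leap year).
June 2368: 30 − 17 = 13 days remain.
Then July (31), August (31), September (30), October (31), November (30): 31 + 31 + 30 + 31 + 30 = 153 days.
December 1–20, 2368: 20 days.
Residual: 186 days.
Total: 917 days.
917 is a multiple of 7, so the 17th of June, 2366 falls on the same weekday: Friday.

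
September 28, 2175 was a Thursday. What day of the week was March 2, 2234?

From September 28, 2175 to September 28, 2233: 58 years, of which 14 contain a Feb 29 — 44×365 + 14×366 = 21184 days.
(2200 is not a leap year (divisible by 100 but not 400).)
September 2233: 30 − 28 = 2 days remain.
Then October (31), November (30), December (31), January (31), February 2234 (28): 31 + 30 + 31 + 31 + 28 = 151 days.
March 1–2, 2234: 2 days.
Residual: 155 days.
Total: 21339 days.
21339 mod 7 = 3, so 3 days after Thursday is Sunday.

Sunday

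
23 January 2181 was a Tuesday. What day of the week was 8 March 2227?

From January 23, 2181 to January 23, 2227: 46 years, of which 10 contain a Feb 29 — 36×365 + 10×366 = 16800 days.
(2200 is not a leap year (divisible by 100 but not 400).)
January 2227: 31 − 23 = 8 days remain.
Then February 2227 (28): 28 days.
March 1–8, 2227: 8 days.
Residual: 44 days.
Total: 16844 days.
16844 mod 7 = 2, so 2 days after Tuesday is Thursday.

Thursday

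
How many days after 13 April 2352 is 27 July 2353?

470

April 2352: 30 − 13 = 17 days remain.
Then 14 full months totalling 426 days.
July 1–27, 2353: 27 days.
Total: 17 + 426 + 27 = 470 days.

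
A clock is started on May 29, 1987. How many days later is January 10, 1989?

592

May 1987: 31 − 29 = 2 days remain.
Then 19 full months totalling 580 days.
January 1–10, 1989: 10 days.
Total: 2 + 580 + 10 = 592 days.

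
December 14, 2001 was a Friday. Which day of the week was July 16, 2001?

Count forward from the earlier date (July 16, 2001) to the later (December 14, 2001):
July 2001: 31 − 16 = 15 days remain.
Then August (31), September (30), October (31), November (30): 31 + 30 + 31 + 30 = 122 days.
December 1–14, 2001: 14 days.
Total: 15 + 122 + 14 = 151 days.
151 mod 7 = 4, so 4 days before Friday is Monday.

Monday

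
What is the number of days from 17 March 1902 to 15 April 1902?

29

March 1902: 31 − 17 = 14 days remain.
April 1–15, 1902: 15 days.
Total: 14 + 15 = 29 days.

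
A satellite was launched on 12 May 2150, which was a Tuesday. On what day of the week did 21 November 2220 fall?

Tuesday

From May 12, 2150 to May 12, 2220: 70 years, of which 17 contain a Feb 29 — 53×365 + 17×366 = 25567 days.
(2200 is not a leap year (divisible by 100 but not 400).)
May 2220: 31 − 12 = 19 days remain.
Then June (30), July (31), August (31), September (30), October (31): 30 + 31 + 31 + 30 + 31 = 153 days.
November 1–21, 2220: 21 days.
Residual: 193 days.
Total: 25760 days.
25760 is a multiple of 7, so 21 November 2220 falls on the same weekday: Tuesday.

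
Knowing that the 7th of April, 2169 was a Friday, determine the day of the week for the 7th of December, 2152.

Thursday

Count forward from the earlier date (December 7, 2152) to the later (April 7, 2169):
Day-of-year of December 7, 2152: 342.
Day-of-year of April 7, 2169: 97.
2152 has 366 days, so 366 − 342 = 24 days remain in 2152.
Full years 2153–2168: 12 common + 4 leap = 12×365 + 4×366 = 5844 days.
Total: 24 + 5844 + 97 = 5965 days.
5965 mod 7 = 1, so 1 day before Friday is Thursday.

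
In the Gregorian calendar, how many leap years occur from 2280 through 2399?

Years divisible by 4: 2280, 2284, …, 2396 — 30 in all.
Of these, 2300 is divisible by 100 but not 400, so not leap.
Leap years: 30 − 1 = 29.

29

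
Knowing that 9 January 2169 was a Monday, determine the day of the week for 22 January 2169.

Sunday

Within January 2169: 22 − 9 = 13 days.
13 mod 7 = 6, so 6 days after Monday is Sunday.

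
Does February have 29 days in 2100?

No

2100 is not a leap year (divisible by 100 but not 400).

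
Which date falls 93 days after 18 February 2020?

21 May 2020

Count 93 days after February 18, 2020:
February 2020: 29 − 18 = 11 days remain (2020 is a leap year, so February has 29 days).
Then March (31), April (30): 31 + 30 = 61 days.
May 1–21, 2020: 21 days.
Total: 11 + 61 + 21 = 93 days.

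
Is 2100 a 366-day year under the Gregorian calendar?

2100 is not a leap year (divisible by 100 but not 400).

No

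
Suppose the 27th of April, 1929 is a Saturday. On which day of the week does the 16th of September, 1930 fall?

Tuesday

Day-of-year of April 27, 1929: 117.
Day-of-year of September 16, 1930: 259.
1929 has 365 days, so 365 − 117 = 248 days remain in 1929.
Total: 248 + 259 = 507 days.
507 mod 7 = 3, so 3 days after Saturday is Tuesday.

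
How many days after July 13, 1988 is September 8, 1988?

July 1988: 31 − 13 = 18 days remain.
Then August (31): 31 days.
September 1–8, 1988: 8 days.
Total: 18 + 31 + 8 = 57 days.

57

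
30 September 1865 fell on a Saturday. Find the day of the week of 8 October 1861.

Tuesday

Count forward from the earlier date (October 8, 1861) to the later (September 30, 1865):
October 8, 1861 → October 8, 1862: 365 days.
October 8, 1862 → October 8, 1863: 365 days.
October 8, 1863 → October 8, 1864: 366 days (1864 is a leap year).
October 1864: 31 − 8 = 23 days remain.
Then 10 full months totalling 304 days.
September 1–30, 1865: 30 days.
Residual: 357 days.
Total: 1453 days.
1453 mod 7 = 4, so 4 days before Saturday is Tuesday.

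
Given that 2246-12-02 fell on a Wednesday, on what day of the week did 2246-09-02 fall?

Wednesday

Count forward from the earlier date (September 2, 2246) to the later (December 2, 2246):
September 2246: 30 − 2 = 28 days remain.
Then October (31), November (30): 31 + 30 = 61 days.
December 1–2, 2246: 2 days.
Total: 28 + 61 + 2 = 91 days.
91 is a multiple of 7, so 2246-09-02 falls on the same weekday: Wednesday.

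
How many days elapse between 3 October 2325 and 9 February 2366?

14739

From October 3, 2325 to October 3, 2365: 40 years, of which 10 contain a Feb 29 — 30×365 + 10×366 = 14610 days.
October 2365: 31 − 3 = 28 days remain.
Then November (30), December (31), January (31): 30 + 31 + 31 = 92 days.
February 1–9, 2366: 9 days (2366 is not a leap year).
Residual: 129 days.
Total: 14739 days.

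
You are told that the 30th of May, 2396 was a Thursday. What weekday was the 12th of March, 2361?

Count forward from the earlier date (March 12, 2361) to the later (May 30, 2396):
Day-of-year of March 12, 2361: 71.
Day-of-year of May 30, 2396: 151.
2361 has 365 days, so 365 − 71 = 294 days remain in 2361.
Full years 2362–2395: 26 common + 8 leap = 26×365 + 8×366 = 12418 days.
Total: 294 + 12418 + 151 = 12863 days.
12863 mod 7 = 4, so 4 days before Thursday is Sunday.

Sunday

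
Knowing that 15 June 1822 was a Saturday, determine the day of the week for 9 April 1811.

Tuesday

Count forward from the earlier date (April 9, 1811) to the later (June 15, 1822):
From April 9, 1811 to April 9, 1822: 11 years, of which 3 contain a Feb 29 — 8×365 + 3×366 = 4018 days.
April 1822: 30 − 9 = 21 days remain.
Then May (31): 31 days.
June 1–15, 1822: 15 days.
Residual: 67 days.
Total: 4085 days.
4085 mod 7 = 4, so 4 days before Saturday is Tuesday.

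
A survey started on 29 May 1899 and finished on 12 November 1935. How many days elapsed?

13315

From May 29, 1899 to May 29, 1935: 36 years, of which 8 contain a Feb 29 — 28×365 + 8×366 = 13148 days.
(1900 is not a leap year (divisible by 100 but not 400).)
May 1935: 31 − 29 = 2 days remain.
Then June (30), July (31), August (31), September (30), October (31): 30 + 31 + 31 + 30 + 31 = 153 days.
November 1–12, 1935: 12 days.
Residual: 167 days.
Total: 13315 days.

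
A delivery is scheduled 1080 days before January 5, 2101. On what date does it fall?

January 20, 2098

Count 1080 days before January 5, 2101:
January 20, 2098 → January 20, 2099: 365 days.
January 20, 2099 → January 20, 2100: 365 days.
January 2100: 31 − 20 = 11 days remain.
Then 11 full months totalling 334 days.
January 1–5, 2101: 5 days.
Residual: 350 days.
Total: 1080 days.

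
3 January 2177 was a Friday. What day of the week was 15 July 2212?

Day-of-year of January 3, 2177: 3.
Day-of-year of July 15, 2212: 197.
2177 has 365 days, so 365 − 3 = 362 days remain in 2177.
Full years 2178–2211: 27 common + 7 leap = 27×365 + 7×366 = 12417 days.
Total: 362 + 12417 + 197 = 12976 days.
12976 mod 7 = 5, so 5 days after Friday is Wednesday.

Wednesday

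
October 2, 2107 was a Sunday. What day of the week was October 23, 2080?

Count forward from the earlier date (October 23, 2080) to the later (October 2, 2107):
From October 23, 2080 to October 23, 2106: 26 years, of which 5 contain a Feb 29 — 21×365 + 5×366 = 9495 days.
(2100 is not a leap year (divisible by 100 but not 400).)
October 2106: 31 − 23 = 8 days remain.
Then 11 full months totalling 334 days.
October 1–2, 2107: 2 days.
Residual: 344 days.
Total: 9839 days.
9839 mod 7 = 4, so 4 days before Sunday is Wednesday.

Wednesday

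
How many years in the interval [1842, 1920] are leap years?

Years divisible by 4: 1844, 1848, …, 1920 — 20 in all.
Of these, 1900 is divisible by 100 but not 400, so not leap.
Leap years: 20 − 1 = 19.

19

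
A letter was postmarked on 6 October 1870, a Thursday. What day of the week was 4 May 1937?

Tuesday

Day-of-year of October 6, 1870: 279.
Day-of-year of May 4, 1937: 124.
1870 has 365 days, so 365 − 279 = 86 days remain in 1870.
Full years 1871–1936: 50 common + 16 leap = 50×365 + 16×366 = 24106 days.
Total: 86 + 24106 + 124 = 24316 days.
24316 mod 7 = 5, so 5 days after Thursday is Tuesday.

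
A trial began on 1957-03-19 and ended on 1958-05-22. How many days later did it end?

Day-of-year of March 19, 1957: 78.
Day-of-year of May 22, 1958: 142.
1957 has 365 days, so 365 − 78 = 287 days remain in 1957.
Total: 287 + 142 = 429 days.

429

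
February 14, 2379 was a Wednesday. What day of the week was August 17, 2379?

February 2379: 28 − 14 = 14 days remain (2379 is not a leap year, so February has 28 days).
Then March (31), April (30), May (31), June (30), July (31): 31 + 30 + 31 + 30 + 31 = 153 days.
August 1–17, 2379: 17 days.
Total: 14 + 153 + 17 = 184 days.
184 mod 7 = 2, so 2 days after Wednesday is Friday.

Friday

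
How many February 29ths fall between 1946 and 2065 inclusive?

30

Years divisible by 4: 1948, 1952, …, 2064 — 30 in all.
2000 is divisible by 400, so still leap.
No century exceptions apply. Count: 30.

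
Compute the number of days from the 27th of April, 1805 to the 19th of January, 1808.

997

Day-of-year of April 27, 1805: 117.
Day-of-year of January 19, 1808: 19.
1805 has 365 days, so 365 − 117 = 248 days remain in 1805.
Full years: 1806: 365; 1807: 365. Sum = 730.
Total: 248 + 730 + 19 = 997 days.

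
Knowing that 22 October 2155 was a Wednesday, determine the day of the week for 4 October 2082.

Count forward from the earlier date (October 4, 2082) to the later (October 22, 2155):
From October 4, 2082 to October 4, 2155: 73 years, of which 17 contain a Feb 29 — 56×365 + 17×366 = 26662 days.
(2100 is not a leap year (divisible by 100 but not 400).)
Within October 2155: 22 − 4 = 18 days.
Total: 26680 days.
26680 mod 7 = 3, so 3 days before Wednesday is Sunday.

Sunday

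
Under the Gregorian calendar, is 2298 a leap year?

No

2298 is not a leap year.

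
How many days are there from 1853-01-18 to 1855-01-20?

732

January 1853: 31 − 18 = 13 days remain.
Then 23 full months totalling 699 days.
January 1–20, 1855: 20 days.
Total: 13 + 699 + 20 = 732 days.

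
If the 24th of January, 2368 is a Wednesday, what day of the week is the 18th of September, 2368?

January 2368: 31 − 24 = 7 days remain.
Then February 2368 (29), March (31), April (30), May (31), June (30), July (31), August (31): 29 + 31 + 30 + 31 + 30 + 31 + 31 = 213 days.
September 1–18, 2368: 18 days.
Total: 7 + 213 + 18 = 238 days.
238 is a multiple of 7, so the 18th of September, 2368 falls on the same weekday: Wednesday.

Wednesday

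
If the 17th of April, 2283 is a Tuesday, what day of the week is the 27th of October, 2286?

April 17, 2283 → April 17, 2284: 366 days (2284 is a leap year).
April 17, 2284 → April 17, 2285: 365 days.
April 17, 2285 → April 17, 2286: 365 days.
April 2286: 30 − 17 = 13 days remain.
Then May (31), June (30), July (31), August (31), September (30): 31 + 30 + 31 + 31 + 30 = 153 days.
October 1–27, 2286: 27 days.
Residual: 193 days.
Total: 1289 days.
1289 mod 7 = 1, so 1 day after Tuesday is Wednesday.

Wednesday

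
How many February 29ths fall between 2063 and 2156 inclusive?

23

Years divisible by 4: 2064, 2068, …, 2156 — 24 in all.
Of these, 2100 is divisible by 100 but not 400, so not leap.
Leap years: 24 − 1 = 23.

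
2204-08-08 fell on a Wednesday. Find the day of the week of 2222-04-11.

Thursday

From August 8, 2204 to August 8, 2221: 17 years, of which 4 contain a Feb 29 — 13×365 + 4×366 = 6209 days.
August 2221: 31 − 8 = 23 days remain.
Then September (30), October (31), November (30), December (31), January (31), February 2222 (28), March (31): 30 + 31 + 30 + 31 + 31 + 28 + 31 = 212 days.
April 1–11, 2222: 11 days.
Residual: 246 days.
Total: 6455 days.
6455 mod 7 = 1, so 1 day after Wednesday is Thursday.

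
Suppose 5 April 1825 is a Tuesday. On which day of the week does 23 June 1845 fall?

Day-of-year of April 5, 1825: 95.
Day-of-year of June 23, 1845: 174.
1825 has 365 days, so 365 − 95 = 270 days remain in 1825.
Full years 1826–1844: 14 common + 5 leap = 14×365 + 5×366 = 6940 days.
Total: 270 + 6940 + 174 = 7384 days.
7384 mod 7 = 6, so 6 days after Tuesday is Monday.

Monday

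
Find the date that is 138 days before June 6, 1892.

January 20, 1892

Count 138 days before June 6, 1892:
January 1892: 31 − 20 = 11 days remain.
Then February 1892 (29), March (31), April (30), May (31): 29 + 31 + 30 + 31 = 121 days.
June 1–6, 1892: 6 days.
Total: 11 + 121 + 6 = 138 days.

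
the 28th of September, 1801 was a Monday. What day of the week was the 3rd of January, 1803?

Monday

Day-of-year of September 28, 1801: 271.
Day-of-year of January 3, 1803: 3.
1801 has 365 days, so 365 − 271 = 94 days remain in 1801.
Full years: 1802: 365. Sum = 365.
Total: 94 + 365 + 3 = 462 days.
462 is a multiple of 7, so the 3rd of January, 1803 falls on the same weekday: Monday.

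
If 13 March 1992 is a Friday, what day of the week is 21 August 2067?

Sunday

Day-of-year of March 13, 1992: 73.
Day-of-year of August 21, 2067: 233.
1992 has 366 days, so 366 − 73 = 293 days remain in 1992.
Full years 1993–2066: 56 common + 18 leap = 56×365 + 18×366 = 27028 days.
Total: 293 + 27028 + 233 = 27554 days.
27554 mod 7 = 2, so 2 days after Friday is Sunday.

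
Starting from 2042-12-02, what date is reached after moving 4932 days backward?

2029-06-01

Count 4932 days before December 2, 2042:
From June 1, 2029 to June 1, 2042: 13 years, of which 3 contain a Feb 29 — 10×365 + 3×366 = 4748 days.
June 2042: 30 − 1 = 29 days remain.
Then July (31), August (31), September (30), October (31), November (30): 31 + 31 + 30 + 31 + 30 = 153 days.
December 1–2, 2042: 2 days.
Residual: 184 days.
Total: 4932 days.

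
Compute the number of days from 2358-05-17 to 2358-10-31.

May 2358: 31 − 17 = 14 days remain.
Then June (30), July (31), August (31), September (30): 30 + 31 + 31 + 30 = 122 days.
October 1–31, 2358: 31 days.
Total: 14 + 122 + 31 = 167 days.

167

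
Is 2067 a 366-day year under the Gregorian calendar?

2067 is not a leap year.

No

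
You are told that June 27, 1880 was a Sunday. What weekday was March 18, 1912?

From June 27, 1880 to June 27, 1911: 31 years, of which 6 contain a Feb 29 — 25×365 + 6×366 = 11321 days.
(1900 is not a leap year (divisible by 100 but not 400).)
June 1911: 30 − 27 = 3 days remain.
Then July (31), August (31), September (30), October (31), November (30), December (31), January (31), February 1912 (29): 31 + 31 + 30 + 31 + 30 + 31 + 31 + 29 = 244 days.
March 1–18, 1912: 18 days.
Residual: 265 days.
Total: 11586 days.
11586 mod 7 = 1, so 1 day after Sunday is Monday.

Monday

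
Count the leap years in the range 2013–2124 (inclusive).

Years divisible by 4: 2016, 2020, …, 2124 — 28 in all.
Of these, 2100 is divisible by 100 but not 400, so not leap.
Leap years: 28 − 1 = 27.

27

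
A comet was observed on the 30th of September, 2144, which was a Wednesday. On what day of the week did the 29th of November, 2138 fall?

Saturday

Count forward from the earlier date (November 29, 2138) to the later (September 30, 2144):
Day-of-year of November 29, 2138: 333.
Day-of-year of September 30, 2144: 274.
2138 has 365 days, so 365 − 333 = 32 days remain in 2138.
Full years: 2139: 365; 2140: 366; 2141: 365; 2142: 365; 2143: 365. Sum = 1826.
Total: 32 + 1826 + 274 = 2132 days.
2132 mod 7 = 4, so 4 days before Wednesday is Saturday.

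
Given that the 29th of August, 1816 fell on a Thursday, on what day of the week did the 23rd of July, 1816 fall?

Count forward from the earlier date (July 23, 1816) to the later (August 29, 1816):
July 1816: 31 − 23 = 8 days remain.
August 1–29, 1816: 29 days.
Total: 8 + 29 = 37 days.
37 mod 7 = 2, so 2 days before Thursday is Tuesday.

Tuesday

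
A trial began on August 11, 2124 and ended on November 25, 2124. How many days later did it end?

August 2124: 31 − 11 = 20 days remain.
Then September (30), October (31): 30 + 31 = 61 days.
November 1–25, 2124: 25 days.
Total: 20 + 61 + 25 = 106 days.

106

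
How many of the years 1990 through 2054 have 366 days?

16

Years divisible by 4: 1992, 1996, …, 2052 — 16 in all.
2000 is divisible by 400, so still leap.
No century exceptions apply. Count: 16.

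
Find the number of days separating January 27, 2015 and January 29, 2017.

Day-of-year of January 27, 2015: 27.
Day-of-year of January 29, 2017: 29.
2015 has 365 days, so 365 − 27 = 338 days remain in 2015.
Full years: 2016: 366. Sum = 366.
Total: 338 + 366 + 29 = 733 days.

733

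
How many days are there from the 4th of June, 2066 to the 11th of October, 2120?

19852

From June 4, 2066 to June 4, 2120: 54 years, of which 13 contain a Feb 29 — 41×365 + 13×366 = 19723 days.
(2100 is not a leap year (divisible by 100 but not 400).)
June 2120: 30 − 4 = 26 days remain.
Then July (31), August (31), September (30): 31 + 31 + 30 = 92 days.
October 1–11, 2120: 11 days.
Residual: 129 days.
Total: 19852 days.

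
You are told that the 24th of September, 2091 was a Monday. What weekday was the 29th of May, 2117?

Saturday

Day-of-year of September 24, 2091: 267.
Day-of-year of May 29, 2117: 149.
2091 has 365 days, so 365 − 267 = 98 days remain in 2091.
Full years 2092–2116: 19 common + 6 leap = 19×365 + 6×366 = 9131 days.
Total: 98 + 9131 + 149 = 9378 days.
9378 mod 7 = 5, so 5 days after Monday is Saturday.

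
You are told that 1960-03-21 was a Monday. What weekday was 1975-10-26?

From March 21, 1960 to March 21, 1975: 15 years, of which 3 contain a Feb 29 — 12×365 + 3×366 = 5478 days.
March 1975: 31 − 21 = 10 days remain.
Then April (30), May (31), June (30), July (31), August (31), September (30): 30 + 31 + 30 + 31 + 31 + 30 = 183 days.
October 1–26, 1975: 26 days.
Residual: 219 days.
Total: 5697 days.
5697 mod 7 = 6, so 6 days after Monday is Sunday.

Sunday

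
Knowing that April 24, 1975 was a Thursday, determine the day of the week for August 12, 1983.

Friday

From April 24, 1975 to April 24, 1983: 8 years, of which 2 contain a Feb 29 — 6×365 + 2×366 = 2922 days.
April 1983: 30 − 24 = 6 days remain.
Then May (31), June (30), July (31): 31 + 30 + 31 = 92 days.
August 1–12, 1983: 12 days.
Residual: 110 days.
Total: 3032 days.
3032 mod 7 = 1, so 1 day after Thursday is Friday.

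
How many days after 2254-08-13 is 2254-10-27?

August 2254: 31 − 13 = 18 days remain.
Then September (30): 30 days.
October 1–27, 2254: 27 days.
Total: 18 + 30 + 27 = 75 days.

75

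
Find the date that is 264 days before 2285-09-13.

2284-12-23

Count 264 days before September 13, 2285:
Day-of-year of December 23, 2284: 358.
Day-of-year of September 13, 2285: 256.
2284 has 366 days, so 366 − 358 = 8 days remain in 2284.
Total: 8 + 256 = 264 days.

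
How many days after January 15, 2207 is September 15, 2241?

12662

From January 15, 2207 to January 15, 2241: 34 years, of which 9 contain a Feb 29 — 25×365 + 9×366 = 12419 days.
January 2241: 31 − 15 = 16 days remain.
Then February 2241 (28), March (31), April (30), May (31), June (30), July (31), August (31): 28 + 31 + 30 + 31 + 30 + 31 + 31 = 212 days.
September 1–15, 2241: 15 days.
Residual: 243 days.
Total: 12662 days.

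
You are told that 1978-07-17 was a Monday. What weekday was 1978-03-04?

Count forward from the earlier date (March 4, 1978) to the later (July 17, 1978):
March 1978: 31 − 4 = 27 days remain.
Then April (30), May (31), June (30): 30 + 31 + 30 = 91 days.
July 1–17, 1978: 17 days.
Total: 27 + 91 + 17 = 135 days.
135 mod 7 = 2, so 2 days before Monday is Saturday.

Saturday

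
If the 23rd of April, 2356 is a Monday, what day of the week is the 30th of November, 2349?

Wednesday

Count forward from the earlier date (November 30, 2349) to the later (April 23, 2356):
November 30, 2349 → November 30, 2350: 365 days.
November 30, 2350 → November 30, 2351: 365 days.
November 30, 2351 → November 30, 2352: 366 days (2352 is a leap year).
November 30, 2352 → November 30, 2353: 365 days.
November 30, 2353 → November 30, 2354: 365 days.
November 30, 2354 → November 30, 2355: 365 days.
November 2355: 30 − 30 = 0 days remain.
Then December (31), January (31), February 2356 (29), March (31): 31 + 31 + 29 + 31 = 122 days.
April 1–23, 2356: 23 days.
Residual: 145 days.
Total: 2336 days.
2336 mod 7 = 5, so 5 days before Monday is Wednesday.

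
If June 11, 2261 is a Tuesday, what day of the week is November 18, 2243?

Count forward from the earlier date (November 18, 2243) to the later (June 11, 2261):
Day-of-year of November 18, 2243: 322.
Day-of-year of June 11, 2261: 162.
2243 has 365 days, so 365 − 322 = 43 days remain in 2243.
Full years 2244–2260: 12 common + 5 leap = 12×365 + 5×366 = 6210 days.
Total: 43 + 6210 + 162 = 6415 days.
6415 mod 7 = 3, so 3 days before Tuesday is Saturday.

Saturday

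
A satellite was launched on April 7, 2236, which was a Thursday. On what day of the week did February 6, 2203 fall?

Count forward from the earlier date (February 6, 2203) to the later (April 7, 2236):
From February 6, 2203 to February 6, 2236: 33 years, of which 8 contain a Feb 29 — 25×365 + 8×366 = 12053 days.
February 2236: 29 − 6 = 23 days remain (2236 is a leap year, so February has 29 days).
Then March (31): 31 days.
April 1–7, 2236: 7 days.
Residual: 61 days.
Total: 12114 days.
12114 mod 7 = 4, so 4 days before Thursday is Sunday.

Sunday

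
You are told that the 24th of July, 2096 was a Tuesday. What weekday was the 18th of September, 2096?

July 2096: 31 − 24 = 7 days remain.
Then August (31): 31 days.
September 1–18, 2096: 18 days.
Total: 7 + 31 + 18 = 56 days.
56 is a multiple of 7, so the 18th of September, 2096 falls on the same weekday: Tuesday.

Tuesday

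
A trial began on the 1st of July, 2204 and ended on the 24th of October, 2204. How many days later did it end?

July 2204: 31 − 1 = 30 days remain.
Then August (31), September (30): 31 + 30 = 61 days.
October 1–24, 2204: 24 days.
Total: 30 + 61 + 24 = 115 days.

115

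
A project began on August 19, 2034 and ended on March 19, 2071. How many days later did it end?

Day-of-year of August 19, 2034: 231.
Day-of-year of March 19, 2071: 78.
2034 has 365 days, so 365 − 231 = 134 days remain in 2034.
Full years 2035–2070: 27 common + 9 leap = 27×365 + 9×366 = 13149 days.
Total: 134 + 13149 + 78 = 13361 days.

13361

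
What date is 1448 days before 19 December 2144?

1 January 2141

Count 1448 days before December 19, 2144:
January 1, 2141 → January 1, 2142: 365 days.
January 1, 2142 → January 1, 2143: 365 days.
January 1, 2143 → January 1, 2144: 365 days.
January 2144: 31 − 1 = 30 days remain.
Then 10 full months totalling 304 days.
December 1–19, 2144: 19 days.
Residual: 353 days.
Total: 1448 days.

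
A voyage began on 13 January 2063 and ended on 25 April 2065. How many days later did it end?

January 13, 2063 → January 13, 2064: 365 days.
January 13, 2064 → January 13, 2065: 366 days (2064 is a leap year).
January 2065: 31 − 13 = 18 days remain.
Then February 2065 (28), March (31): 28 + 31 = 59 days.
April 1–25, 2065: 25 days.
Residual: 102 days.
Total: 833 days.

833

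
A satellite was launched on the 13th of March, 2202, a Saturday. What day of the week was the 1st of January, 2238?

Day-of-year of March 13, 2202: 72.
Day-of-year of January 1, 2238: 1.
2202 has 365 days, so 365 − 72 = 293 days remain in 2202.
Full years 2203–2237: 26 common + 9 leap = 26×365 + 9×366 = 12784 days.
Total: 293 + 12784 + 1 = 13078 days.
13078 mod 7 = 2, so 2 days after Saturday is Monday.

Monday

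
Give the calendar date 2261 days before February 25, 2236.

December 17, 2229

Count 2261 days before February 25, 2236:
Day-of-year of December 17, 2229: 351.
Day-of-year of February 25, 2236: 56.
2229 has 365 days, so 365 − 351 = 14 days remain in 2229.
Full years: 2230: 365; 2231: 365; 2232: 366; 2233: 365; 2234: 365; 2235: 365. Sum = 2191.
Total: 14 + 2191 + 56 = 2261 days.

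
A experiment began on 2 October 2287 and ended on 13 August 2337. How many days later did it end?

18212

Day-of-year of October 2, 2287: 275.
Day-of-year of August 13, 2337: 225.
2287 has 365 days, so 365 − 275 = 90 days remain in 2287.
Full years 2288–2336: 37 common + 12 leap = 37×365 + 12×366 = 17897 days.
Total: 90 + 17897 + 225 = 18212 days.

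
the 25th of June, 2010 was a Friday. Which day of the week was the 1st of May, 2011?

Sunday

June 2010: 30 − 25 = 5 days remain.
Then 10 full months totalling 304 days.
May 1, 2011: 1 day.
Total: 5 + 304 + 1 = 310 days.
310 mod 7 = 2, so 2 days after Friday is Sunday.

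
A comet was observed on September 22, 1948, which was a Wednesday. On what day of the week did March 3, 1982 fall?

Day-of-year of September 22, 1948: 266.
Day-of-year of March 3, 1982: 62.
1948 has 366 days, so 366 − 266 = 100 days remain in 1948.
Full years 1949–1981: 25 common + 8 leap = 25×365 + 8×366 = 12053 days.
Total: 100 + 12053 + 62 = 12215 days.
12215 is a multiple of 7, so March 3, 1982 falls on the same weekday: Wednesday.

Wednesday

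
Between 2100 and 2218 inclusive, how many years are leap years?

28

Years divisible by 4: 2100, 2104, …, 2216 — 30 in all.
Of these, 2100, 2200 are divisible by 100 but not 400, so not leap.
Leap years: 30 − 2 = 28.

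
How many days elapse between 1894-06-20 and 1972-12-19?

28671

Day-of-year of June 20, 1894: 171.
Day-of-year of December 19, 1972: 354.
1894 has 365 days, so 365 − 171 = 194 days remain in 1894.
Full years 1895–1971: 59 common + 18 leap = 59×365 + 18×366 = 28123 days.
Total: 194 + 28123 + 354 = 28671 days.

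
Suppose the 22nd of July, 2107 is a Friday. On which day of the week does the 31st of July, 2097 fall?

Count forward from the earlier date (July 31, 2097) to the later (July 22, 2107):
From July 31, 2097 to July 31, 2106: 9 years, of which 1 contains a Feb 29 — 8×365 + 1×366 = 3286 days.
(2100 is not a leap year (divisible by 100 but not 400).)
July 2106: 31 − 31 = 0 days remain.
Then 11 full months totalling 334 days.
July 1–22, 2107: 22 days.
Residual: 356 days.
Total: 3642 days.
3642 mod 7 = 2, so 2 days before Friday is Wednesday.

Wednesday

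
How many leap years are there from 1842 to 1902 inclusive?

Years divisible by 4: 1844, 1848, …, 1900 — 15 in all.
Of these, 1900 is divisible by 100 but not 400, so not leap.
Leap years: 15 − 1 = 14.

14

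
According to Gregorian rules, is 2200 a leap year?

2200 is not a leap year (divisible by 100 but not 400).

No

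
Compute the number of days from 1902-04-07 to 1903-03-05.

April 1902: 30 − 7 = 23 days remain.
Then 10 full months totalling 304 days.
March 1–5, 1903: 5 days.
Residual: 332 days.
Total: 332 days.

332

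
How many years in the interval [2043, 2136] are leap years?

23

Years divisible by 4: 2044, 2048, …, 2136 — 24 in all.
Of these, 2100 is divisible by 100 but not 400, so not leap.
Leap years: 24 − 1 = 23.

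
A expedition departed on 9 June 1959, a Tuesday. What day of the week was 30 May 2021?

Sunday

Day-of-year of June 9, 1959: 160.
Day-of-year of May 30, 2021: 150.
1959 has 365 days, so 365 − 160 = 205 days remain in 1959.
Full years 1960–2020: 45 common + 16 leap = 45×365 + 16×366 = 22281 days.
Total: 205 + 22281 + 150 = 22636 days.
22636 mod 7 = 5, so 5 days after Tuesday is Sunday.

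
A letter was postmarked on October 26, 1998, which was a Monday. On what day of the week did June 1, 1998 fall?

Monday

Count forward from the earlier date (June 1, 1998) to the later (October 26, 1998):
June 1998: 30 − 1 = 29 days remain.
Then July (31), August (31), September (30): 31 + 31 + 30 = 92 days.
October 1–26, 1998: 26 days.
Total: 29 + 92 + 26 = 147 days.
147 is a multiple of 7, so June 1, 1998 falls on the same weekday: Monday.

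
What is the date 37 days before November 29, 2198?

October 23, 2198

Count 37 days before November 29, 2198:
October 2198: 31 − 23 = 8 days remain.
November 1–29, 2198: 29 days.
Total: 8 + 29 = 37 days.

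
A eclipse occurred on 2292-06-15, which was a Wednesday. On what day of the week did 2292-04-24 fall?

Sunday

Count forward from the earlier date (April 24, 2292) to the later (June 15, 2292):
April 2292: 30 − 24 = 6 days remain.
Then May (31): 31 days.
June 1–15, 2292: 15 days.
Total: 6 + 31 + 15 = 52 days.
52 mod 7 = 3, so 3 days before Wednesday is Sunday.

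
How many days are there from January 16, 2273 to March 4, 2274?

January 16, 2273 → January 16, 2274: 365 days.
January 2274: 31 − 16 = 15 days remain.
Then February 2274 (28): 28 days.
March 1–4, 2274: 4 days.
Residual: 47 days.
Total: 412 days.

412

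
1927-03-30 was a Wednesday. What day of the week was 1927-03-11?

Count forward from the earlier date (March 11, 1927) to the later (March 30, 1927):
Within March 1927: 30 − 11 = 19 days.
19 mod 7 = 5, so 5 days before Wednesday is Friday.

Friday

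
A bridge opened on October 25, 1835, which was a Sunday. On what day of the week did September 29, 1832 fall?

Saturday

Count forward from the earlier date (September 29, 1832) to the later (October 25, 1835):
September 29, 1832 → September 29, 1833: 365 days.
September 29, 1833 → September 29, 1834: 365 days.
September 29, 1834 → September 29, 1835: 365 days.
September 1835: 30 − 29 = 1 day remains.
October 1–25, 1835: 25 days.
Residual: 26 days.
Total: 1121 days.
1121 mod 7 = 1, so 1 day before Sunday is Saturday.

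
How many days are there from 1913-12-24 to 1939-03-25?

9222

Day-of-year of December 24, 1913: 358.
Day-of-year of March 25, 1939: 84.
1913 has 365 days, so 365 − 358 = 7 days remain in 1913.
Full years 1914–1938: 19 common + 6 leap = 19×365 + 6×366 = 9131 days.
Total: 7 + 9131 + 84 = 9222 days.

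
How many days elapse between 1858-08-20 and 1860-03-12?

570

August 1858: 31 − 20 = 11 days remain.
Then 18 full months totalling 547 days.
March 1–12, 1860: 12 days.
Total: 11 + 547 + 12 = 570 days.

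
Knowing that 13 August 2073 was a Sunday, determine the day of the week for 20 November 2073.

Monday

August 2073: 31 − 13 = 18 days remain.
Then September (30), October (31): 30 + 31 = 61 days.
November 1–20, 2073: 20 days.
Total: 18 + 61 + 20 = 99 days.
99 mod 7 = 1, so 1 day after Sunday is Monday.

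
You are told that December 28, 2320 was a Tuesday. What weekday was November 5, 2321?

Saturday

December 2320: 31 − 28 = 3 days remain.
Then 10 full months totalling 304 days.
November 1–5, 2321: 5 days.
Total: 3 + 304 + 5 = 312 days.
312 mod 7 = 4, so 4 days after Tuesday is Saturday.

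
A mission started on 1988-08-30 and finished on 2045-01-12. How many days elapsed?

From August 30, 1988 to August 30, 2044: 56 years, of which 14 contain a Feb 29 — 42×365 + 14×366 = 20454 days.
(2000 is a leap year (divisible by 400).)
August 2044: 31 − 30 = 1 day remains.
Then September (30), October (31), November (30), December (31): 30 + 31 + 30 + 31 = 122 days.
January 1–12, 2045: 12 days.
Residual: 135 days.
Total: 20589 days.

20589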